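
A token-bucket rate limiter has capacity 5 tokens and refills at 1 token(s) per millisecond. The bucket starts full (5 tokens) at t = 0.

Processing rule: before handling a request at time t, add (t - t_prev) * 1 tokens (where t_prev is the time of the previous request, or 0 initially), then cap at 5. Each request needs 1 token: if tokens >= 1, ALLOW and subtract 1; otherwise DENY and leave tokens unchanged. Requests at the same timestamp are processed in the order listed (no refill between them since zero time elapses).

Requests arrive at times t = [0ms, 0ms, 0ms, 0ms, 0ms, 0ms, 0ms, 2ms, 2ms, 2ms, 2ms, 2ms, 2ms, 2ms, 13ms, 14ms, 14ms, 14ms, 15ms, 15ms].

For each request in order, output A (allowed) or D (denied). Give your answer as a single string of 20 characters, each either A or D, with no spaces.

Simulating step by step:
  req#1 t=0ms: ALLOW
  req#2 t=0ms: ALLOW
  req#3 t=0ms: ALLOW
  req#4 t=0ms: ALLOW
  req#5 t=0ms: ALLOW
  req#6 t=0ms: DENY
  req#7 t=0ms: DENY
  req#8 t=2ms: ALLOW
  req#9 t=2ms: ALLOW
  req#10 t=2ms: DENY
  req#11 t=2ms: DENY
  req#12 t=2ms: DENY
  req#13 t=2ms: DENY
  req#14 t=2ms: DENY
  req#15 t=13ms: ALLOW
  req#16 t=14ms: ALLOW
  req#17 t=14ms: ALLOW
  req#18 t=14ms: ALLOW
  req#19 t=15ms: ALLOW
  req#20 t=15ms: ALLOW

Answer: AAAAADDAADDDDDAAAAAA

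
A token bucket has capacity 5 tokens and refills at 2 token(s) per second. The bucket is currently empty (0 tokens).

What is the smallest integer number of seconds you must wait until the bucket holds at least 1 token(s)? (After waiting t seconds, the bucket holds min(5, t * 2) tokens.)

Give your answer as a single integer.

Need t * 2 >= 1, so t >= 1/2.
Smallest integer t = ceil(1/2) = 1.

Answer: 1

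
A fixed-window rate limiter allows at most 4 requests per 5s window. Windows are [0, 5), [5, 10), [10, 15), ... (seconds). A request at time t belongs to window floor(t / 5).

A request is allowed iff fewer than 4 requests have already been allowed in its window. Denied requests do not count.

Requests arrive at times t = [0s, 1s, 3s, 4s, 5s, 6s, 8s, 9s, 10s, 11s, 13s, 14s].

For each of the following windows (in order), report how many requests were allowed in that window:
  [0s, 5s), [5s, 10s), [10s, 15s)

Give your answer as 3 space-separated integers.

Processing requests:
  req#1 t=0s (window 0): ALLOW
  req#2 t=1s (window 0): ALLOW
  req#3 t=3s (window 0): ALLOW
  req#4 t=4s (window 0): ALLOW
  req#5 t=5s (window 1): ALLOW
  req#6 t=6s (window 1): ALLOW
  req#7 t=8s (window 1): ALLOW
  req#8 t=9s (window 1): ALLOW
  req#9 t=10s (window 2): ALLOW
  req#10 t=11s (window 2): ALLOW
  req#11 t=13s (window 2): ALLOW
  req#12 t=14s (window 2): ALLOW

Allowed counts by window: 4 4 4

Answer: 4 4 4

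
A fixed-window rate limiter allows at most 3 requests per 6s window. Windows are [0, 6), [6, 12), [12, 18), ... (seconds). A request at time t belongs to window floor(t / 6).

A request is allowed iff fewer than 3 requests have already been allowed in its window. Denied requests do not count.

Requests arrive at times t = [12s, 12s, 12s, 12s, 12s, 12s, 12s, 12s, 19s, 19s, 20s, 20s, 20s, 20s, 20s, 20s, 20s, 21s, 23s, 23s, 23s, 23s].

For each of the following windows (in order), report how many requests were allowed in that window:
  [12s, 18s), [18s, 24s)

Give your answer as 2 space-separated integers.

Processing requests:
  req#1 t=12s (window 2): ALLOW
  req#2 t=12s (window 2): ALLOW
  req#3 t=12s (window 2): ALLOW
  req#4 t=12s (window 2): DENY
  req#5 t=12s (window 2): DENY
  req#6 t=12s (window 2): DENY
  req#7 t=12s (window 2): DENY
  req#8 t=12s (window 2): DENY
  req#9 t=19s (window 3): ALLOW
  req#10 t=19s (window 3): ALLOW
  req#11 t=20s (window 3): ALLOW
  req#12 t=20s (window 3): DENY
  req#13 t=20s (window 3): DENY
  req#14 t=20s (window 3): DENY
  req#15 t=20s (window 3): DENY
  req#16 t=20s (window 3): DENY
  req#17 t=20s (window 3): DENY
  req#18 t=21s (window 3): DENY
  req#19 t=23s (window 3): DENY
  req#20 t=23s (window 3): DENY
  req#21 t=23s (window 3): DENY
  req#22 t=23s (window 3): DENY

Allowed counts by window: 3 3

Answer: 3 3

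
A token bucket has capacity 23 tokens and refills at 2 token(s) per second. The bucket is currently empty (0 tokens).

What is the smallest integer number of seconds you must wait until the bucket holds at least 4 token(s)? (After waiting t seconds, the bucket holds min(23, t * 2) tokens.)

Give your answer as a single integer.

Answer: 2

Derivation:
Need t * 2 >= 4, so t >= 4/2.
Smallest integer t = ceil(4/2) = 2.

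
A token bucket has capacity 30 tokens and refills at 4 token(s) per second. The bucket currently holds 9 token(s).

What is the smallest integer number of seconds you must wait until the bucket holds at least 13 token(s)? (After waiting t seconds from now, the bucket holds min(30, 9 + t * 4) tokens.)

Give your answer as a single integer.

Need 9 + t * 4 >= 13, so t >= 4/4.
Smallest integer t = ceil(4/4) = 1.

Answer: 1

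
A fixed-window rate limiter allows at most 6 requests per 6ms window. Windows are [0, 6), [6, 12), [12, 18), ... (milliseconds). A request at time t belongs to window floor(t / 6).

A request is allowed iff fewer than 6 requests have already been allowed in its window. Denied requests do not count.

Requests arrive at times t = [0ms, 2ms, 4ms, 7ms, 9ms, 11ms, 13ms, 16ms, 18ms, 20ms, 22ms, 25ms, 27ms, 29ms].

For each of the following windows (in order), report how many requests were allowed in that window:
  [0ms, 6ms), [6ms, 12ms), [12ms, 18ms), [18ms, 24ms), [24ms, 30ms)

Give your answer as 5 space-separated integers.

Processing requests:
  req#1 t=0ms (window 0): ALLOW
  req#2 t=2ms (window 0): ALLOW
  req#3 t=4ms (window 0): ALLOW
  req#4 t=7ms (window 1): ALLOW
  req#5 t=9ms (window 1): ALLOW
  req#6 t=11ms (window 1): ALLOW
  req#7 t=13ms (window 2): ALLOW
  req#8 t=16ms (window 2): ALLOW
  req#9 t=18ms (window 3): ALLOW
  req#10 t=20ms (window 3): ALLOW
  req#11 t=22ms (window 3): ALLOW
  req#12 t=25ms (window 4): ALLOW
  req#13 t=27ms (window 4): ALLOW
  req#14 t=29ms (window 4): ALLOW

Allowed counts by window: 3 3 2 3 3

Answer: 3 3 2 3 3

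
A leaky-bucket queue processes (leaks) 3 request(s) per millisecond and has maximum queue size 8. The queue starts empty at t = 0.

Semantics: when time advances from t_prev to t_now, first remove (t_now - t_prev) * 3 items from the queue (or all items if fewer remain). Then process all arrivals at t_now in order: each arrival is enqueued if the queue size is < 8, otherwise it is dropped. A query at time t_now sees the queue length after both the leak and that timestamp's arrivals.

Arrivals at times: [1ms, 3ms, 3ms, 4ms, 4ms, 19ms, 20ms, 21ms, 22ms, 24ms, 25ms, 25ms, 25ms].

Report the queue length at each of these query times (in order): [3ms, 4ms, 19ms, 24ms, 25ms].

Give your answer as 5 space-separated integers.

Answer: 2 2 1 1 3

Derivation:
Queue lengths at query times:
  query t=3ms: backlog = 2
  query t=4ms: backlog = 2
  query t=19ms: backlog = 1
  query t=24ms: backlog = 1
  query t=25ms: backlog = 3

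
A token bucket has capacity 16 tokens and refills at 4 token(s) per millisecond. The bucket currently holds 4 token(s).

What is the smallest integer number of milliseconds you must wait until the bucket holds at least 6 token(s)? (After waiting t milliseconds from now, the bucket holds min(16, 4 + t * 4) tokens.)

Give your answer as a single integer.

Answer: 1

Derivation:
Need 4 + t * 4 >= 6, so t >= 2/4.
Smallest integer t = ceil(2/4) = 1.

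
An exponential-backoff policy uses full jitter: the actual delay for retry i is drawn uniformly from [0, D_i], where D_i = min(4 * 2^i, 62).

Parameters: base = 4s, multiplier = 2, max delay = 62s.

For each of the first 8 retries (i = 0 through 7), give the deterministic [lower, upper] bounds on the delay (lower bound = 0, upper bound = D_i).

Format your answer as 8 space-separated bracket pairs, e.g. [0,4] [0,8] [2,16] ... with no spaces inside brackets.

Answer: [0,4] [0,8] [0,16] [0,32] [0,62] [0,62] [0,62] [0,62]

Derivation:
Computing bounds per retry:
  i=0: D_i=min(4*2^0,62)=4, bounds=[0,4]
  i=1: D_i=min(4*2^1,62)=8, bounds=[0,8]
  i=2: D_i=min(4*2^2,62)=16, bounds=[0,16]
  i=3: D_i=min(4*2^3,62)=32, bounds=[0,32]
  i=4: D_i=min(4*2^4,62)=62, bounds=[0,62]
  i=5: D_i=min(4*2^5,62)=62, bounds=[0,62]
  i=6: D_i=min(4*2^6,62)=62, bounds=[0,62]
  i=7: D_i=min(4*2^7,62)=62, bounds=[0,62]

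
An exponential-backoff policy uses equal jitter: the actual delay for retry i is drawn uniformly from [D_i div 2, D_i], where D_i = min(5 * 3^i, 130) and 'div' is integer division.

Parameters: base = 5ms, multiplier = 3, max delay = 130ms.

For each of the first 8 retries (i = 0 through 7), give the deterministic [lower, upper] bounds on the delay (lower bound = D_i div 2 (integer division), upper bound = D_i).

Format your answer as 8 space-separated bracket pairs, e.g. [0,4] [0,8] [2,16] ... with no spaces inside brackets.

Computing bounds per retry:
  i=0: D_i=min(5*3^0,130)=5, bounds=[2,5]
  i=1: D_i=min(5*3^1,130)=15, bounds=[7,15]
  i=2: D_i=min(5*3^2,130)=45, bounds=[22,45]
  i=3: D_i=min(5*3^3,130)=130, bounds=[65,130]
  i=4: D_i=min(5*3^4,130)=130, bounds=[65,130]
  i=5: D_i=min(5*3^5,130)=130, bounds=[65,130]
  i=6: D_i=min(5*3^6,130)=130, bounds=[65,130]
  i=7: D_i=min(5*3^7,130)=130, bounds=[65,130]

Answer: [2,5] [7,15] [22,45] [65,130] [65,130] [65,130] [65,130] [65,130]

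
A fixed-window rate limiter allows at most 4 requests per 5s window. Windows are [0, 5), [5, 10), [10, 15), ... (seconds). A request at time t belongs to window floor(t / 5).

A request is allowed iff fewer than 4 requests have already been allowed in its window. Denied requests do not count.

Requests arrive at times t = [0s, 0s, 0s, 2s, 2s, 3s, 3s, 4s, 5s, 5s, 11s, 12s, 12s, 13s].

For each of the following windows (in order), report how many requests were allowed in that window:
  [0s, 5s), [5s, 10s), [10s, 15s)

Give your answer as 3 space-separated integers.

Answer: 4 2 4

Derivation:
Processing requests:
  req#1 t=0s (window 0): ALLOW
  req#2 t=0s (window 0): ALLOW
  req#3 t=0s (window 0): ALLOW
  req#4 t=2s (window 0): ALLOW
  req#5 t=2s (window 0): DENY
  req#6 t=3s (window 0): DENY
  req#7 t=3s (window 0): DENY
  req#8 t=4s (window 0): DENY
  req#9 t=5s (window 1): ALLOW
  req#10 t=5s (window 1): ALLOW
  req#11 t=11s (window 2): ALLOW
  req#12 t=12s (window 2): ALLOW
  req#13 t=12s (window 2): ALLOW
  req#14 t=13s (window 2): ALLOW

Allowed counts by window: 4 2 4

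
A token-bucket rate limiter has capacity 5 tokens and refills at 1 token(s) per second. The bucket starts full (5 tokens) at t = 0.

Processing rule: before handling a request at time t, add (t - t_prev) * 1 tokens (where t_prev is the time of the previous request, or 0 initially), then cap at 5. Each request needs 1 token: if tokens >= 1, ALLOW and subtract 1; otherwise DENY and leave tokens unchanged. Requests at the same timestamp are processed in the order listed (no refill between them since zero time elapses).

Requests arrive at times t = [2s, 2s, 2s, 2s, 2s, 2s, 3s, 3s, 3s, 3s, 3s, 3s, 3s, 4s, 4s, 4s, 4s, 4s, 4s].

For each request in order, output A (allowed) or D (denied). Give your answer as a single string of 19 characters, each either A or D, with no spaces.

Simulating step by step:
  req#1 t=2s: ALLOW
  req#2 t=2s: ALLOW
  req#3 t=2s: ALLOW
  req#4 t=2s: ALLOW
  req#5 t=2s: ALLOW
  req#6 t=2s: DENY
  req#7 t=3s: ALLOW
  req#8 t=3s: DENY
  req#9 t=3s: DENY
  req#10 t=3s: DENY
  req#11 t=3s: DENY
  req#12 t=3s: DENY
  req#13 t=3s: DENY
  req#14 t=4s: ALLOW
  req#15 t=4s: DENY
  req#16 t=4s: DENY
  req#17 t=4s: DENY
  req#18 t=4s: DENY
  req#19 t=4s: DENY

Answer: AAAAADADDDDDDADDDDD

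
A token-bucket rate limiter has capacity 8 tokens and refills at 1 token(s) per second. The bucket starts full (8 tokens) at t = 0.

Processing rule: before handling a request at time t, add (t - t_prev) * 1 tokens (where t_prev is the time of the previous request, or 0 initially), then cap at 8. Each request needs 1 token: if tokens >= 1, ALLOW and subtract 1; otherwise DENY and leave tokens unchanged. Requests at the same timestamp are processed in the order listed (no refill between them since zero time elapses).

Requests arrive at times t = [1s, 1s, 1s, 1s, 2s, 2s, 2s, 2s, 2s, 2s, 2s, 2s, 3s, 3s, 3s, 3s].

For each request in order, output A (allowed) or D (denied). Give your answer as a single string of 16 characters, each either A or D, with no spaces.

Answer: AAAAAAAAADDDADDD

Derivation:
Simulating step by step:
  req#1 t=1s: ALLOW
  req#2 t=1s: ALLOW
  req#3 t=1s: ALLOW
  req#4 t=1s: ALLOW
  req#5 t=2s: ALLOW
  req#6 t=2s: ALLOW
  req#7 t=2s: ALLOW
  req#8 t=2s: ALLOW
  req#9 t=2s: ALLOW
  req#10 t=2s: DENY
  req#11 t=2s: DENY
  req#12 t=2s: DENY
  req#13 t=3s: ALLOW
  req#14 t=3s: DENY
  req#15 t=3s: DENY
  req#16 t=3s: DENY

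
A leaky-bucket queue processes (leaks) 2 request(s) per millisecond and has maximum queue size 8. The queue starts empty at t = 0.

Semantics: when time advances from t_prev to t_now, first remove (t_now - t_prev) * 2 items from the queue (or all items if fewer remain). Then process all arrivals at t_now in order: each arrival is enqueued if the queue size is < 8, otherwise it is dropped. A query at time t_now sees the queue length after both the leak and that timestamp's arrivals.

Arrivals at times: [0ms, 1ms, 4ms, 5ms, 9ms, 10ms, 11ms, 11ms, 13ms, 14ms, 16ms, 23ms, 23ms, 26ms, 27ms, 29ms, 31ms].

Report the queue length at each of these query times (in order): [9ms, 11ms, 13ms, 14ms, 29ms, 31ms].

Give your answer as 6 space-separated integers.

Queue lengths at query times:
  query t=9ms: backlog = 1
  query t=11ms: backlog = 2
  query t=13ms: backlog = 1
  query t=14ms: backlog = 1
  query t=29ms: backlog = 1
  query t=31ms: backlog = 1

Answer: 1 2 1 1 1 1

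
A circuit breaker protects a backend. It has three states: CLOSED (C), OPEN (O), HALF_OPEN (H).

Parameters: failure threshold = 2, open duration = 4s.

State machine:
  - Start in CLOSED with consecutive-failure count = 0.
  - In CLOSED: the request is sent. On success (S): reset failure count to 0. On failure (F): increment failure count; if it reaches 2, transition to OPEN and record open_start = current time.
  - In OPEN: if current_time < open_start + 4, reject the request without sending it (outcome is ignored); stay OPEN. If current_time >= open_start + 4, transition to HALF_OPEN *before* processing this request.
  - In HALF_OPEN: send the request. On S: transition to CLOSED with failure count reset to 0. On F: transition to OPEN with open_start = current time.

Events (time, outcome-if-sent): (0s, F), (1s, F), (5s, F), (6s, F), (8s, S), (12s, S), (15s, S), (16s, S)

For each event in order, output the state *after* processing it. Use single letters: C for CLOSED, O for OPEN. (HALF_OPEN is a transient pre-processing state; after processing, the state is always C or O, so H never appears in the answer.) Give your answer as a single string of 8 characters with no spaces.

State after each event:
  event#1 t=0s outcome=F: state=CLOSED
  event#2 t=1s outcome=F: state=OPEN
  event#3 t=5s outcome=F: state=OPEN
  event#4 t=6s outcome=F: state=OPEN
  event#5 t=8s outcome=S: state=OPEN
  event#6 t=12s outcome=S: state=CLOSED
  event#7 t=15s outcome=S: state=CLOSED
  event#8 t=16s outcome=S: state=CLOSED

Answer: COOOOCCC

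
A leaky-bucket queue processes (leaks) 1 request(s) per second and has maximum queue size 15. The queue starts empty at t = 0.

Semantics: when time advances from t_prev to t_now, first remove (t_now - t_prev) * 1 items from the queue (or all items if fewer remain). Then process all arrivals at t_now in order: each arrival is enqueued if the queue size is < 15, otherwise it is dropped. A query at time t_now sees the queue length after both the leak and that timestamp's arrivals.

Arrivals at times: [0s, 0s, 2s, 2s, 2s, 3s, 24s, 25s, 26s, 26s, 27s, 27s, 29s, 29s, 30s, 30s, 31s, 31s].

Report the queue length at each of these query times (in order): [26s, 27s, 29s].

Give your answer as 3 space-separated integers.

Answer: 2 3 3

Derivation:
Queue lengths at query times:
  query t=26s: backlog = 2
  query t=27s: backlog = 3
  query t=29s: backlog = 3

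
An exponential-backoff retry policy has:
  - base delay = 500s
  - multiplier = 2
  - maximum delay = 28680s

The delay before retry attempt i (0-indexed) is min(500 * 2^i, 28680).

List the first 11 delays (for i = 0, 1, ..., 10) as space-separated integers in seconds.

Computing each delay:
  i=0: min(500*2^0, 28680) = 500
  i=1: min(500*2^1, 28680) = 1000
  i=2: min(500*2^2, 28680) = 2000
  i=3: min(500*2^3, 28680) = 4000
  i=4: min(500*2^4, 28680) = 8000
  i=5: min(500*2^5, 28680) = 16000
  i=6: min(500*2^6, 28680) = 28680
  i=7: min(500*2^7, 28680) = 28680
  i=8: min(500*2^8, 28680) = 28680
  i=9: min(500*2^9, 28680) = 28680
  i=10: min(500*2^10, 28680) = 28680

Answer: 500 1000 2000 4000 8000 16000 28680 28680 28680 28680 28680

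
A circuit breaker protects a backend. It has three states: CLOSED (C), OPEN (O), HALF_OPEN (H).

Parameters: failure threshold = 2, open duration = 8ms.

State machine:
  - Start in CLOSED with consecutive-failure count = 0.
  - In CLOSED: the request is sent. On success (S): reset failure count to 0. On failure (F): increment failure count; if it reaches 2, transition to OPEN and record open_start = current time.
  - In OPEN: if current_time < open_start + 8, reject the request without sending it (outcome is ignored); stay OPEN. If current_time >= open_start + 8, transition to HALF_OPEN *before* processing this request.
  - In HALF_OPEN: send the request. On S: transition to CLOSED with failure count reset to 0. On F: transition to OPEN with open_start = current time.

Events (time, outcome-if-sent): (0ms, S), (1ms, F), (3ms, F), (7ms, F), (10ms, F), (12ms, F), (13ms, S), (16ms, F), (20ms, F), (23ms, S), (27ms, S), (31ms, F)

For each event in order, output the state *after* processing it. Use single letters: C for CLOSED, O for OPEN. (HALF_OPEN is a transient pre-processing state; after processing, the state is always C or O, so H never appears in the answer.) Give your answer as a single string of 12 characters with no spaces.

Answer: CCOOOOOOOOOO

Derivation:
State after each event:
  event#1 t=0ms outcome=S: state=CLOSED
  event#2 t=1ms outcome=F: state=CLOSED
  event#3 t=3ms outcome=F: state=OPEN
  event#4 t=7ms outcome=F: state=OPEN
  event#5 t=10ms outcome=F: state=OPEN
  event#6 t=12ms outcome=F: state=OPEN
  event#7 t=13ms outcome=S: state=OPEN
  event#8 t=16ms outcome=F: state=OPEN
  event#9 t=20ms outcome=F: state=OPEN
  event#10 t=23ms outcome=S: state=OPEN
  event#11 t=27ms outcome=S: state=OPEN
  event#12 t=31ms outcome=F: state=OPEN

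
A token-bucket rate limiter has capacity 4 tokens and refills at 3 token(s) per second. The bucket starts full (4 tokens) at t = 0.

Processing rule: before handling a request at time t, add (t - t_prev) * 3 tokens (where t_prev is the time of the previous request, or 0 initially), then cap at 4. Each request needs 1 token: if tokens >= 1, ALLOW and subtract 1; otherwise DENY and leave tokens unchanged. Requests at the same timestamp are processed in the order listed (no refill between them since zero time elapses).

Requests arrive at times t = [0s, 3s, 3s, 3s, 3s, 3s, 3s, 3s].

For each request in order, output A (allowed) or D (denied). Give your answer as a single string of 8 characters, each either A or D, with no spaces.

Answer: AAAAADDD

Derivation:
Simulating step by step:
  req#1 t=0s: ALLOW
  req#2 t=3s: ALLOW
  req#3 t=3s: ALLOW
  req#4 t=3s: ALLOW
  req#5 t=3s: ALLOW
  req#6 t=3s: DENY
  req#7 t=3s: DENY
  req#8 t=3s: DENY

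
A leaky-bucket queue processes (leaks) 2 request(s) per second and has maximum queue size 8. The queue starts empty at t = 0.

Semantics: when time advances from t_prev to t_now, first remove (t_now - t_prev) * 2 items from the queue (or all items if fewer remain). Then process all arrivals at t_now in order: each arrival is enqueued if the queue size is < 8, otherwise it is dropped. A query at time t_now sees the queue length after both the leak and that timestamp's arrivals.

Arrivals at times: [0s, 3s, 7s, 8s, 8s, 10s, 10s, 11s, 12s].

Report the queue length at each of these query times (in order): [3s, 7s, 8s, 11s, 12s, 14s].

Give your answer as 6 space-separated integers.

Queue lengths at query times:
  query t=3s: backlog = 1
  query t=7s: backlog = 1
  query t=8s: backlog = 2
  query t=11s: backlog = 1
  query t=12s: backlog = 1
  query t=14s: backlog = 0

Answer: 1 1 2 1 1 0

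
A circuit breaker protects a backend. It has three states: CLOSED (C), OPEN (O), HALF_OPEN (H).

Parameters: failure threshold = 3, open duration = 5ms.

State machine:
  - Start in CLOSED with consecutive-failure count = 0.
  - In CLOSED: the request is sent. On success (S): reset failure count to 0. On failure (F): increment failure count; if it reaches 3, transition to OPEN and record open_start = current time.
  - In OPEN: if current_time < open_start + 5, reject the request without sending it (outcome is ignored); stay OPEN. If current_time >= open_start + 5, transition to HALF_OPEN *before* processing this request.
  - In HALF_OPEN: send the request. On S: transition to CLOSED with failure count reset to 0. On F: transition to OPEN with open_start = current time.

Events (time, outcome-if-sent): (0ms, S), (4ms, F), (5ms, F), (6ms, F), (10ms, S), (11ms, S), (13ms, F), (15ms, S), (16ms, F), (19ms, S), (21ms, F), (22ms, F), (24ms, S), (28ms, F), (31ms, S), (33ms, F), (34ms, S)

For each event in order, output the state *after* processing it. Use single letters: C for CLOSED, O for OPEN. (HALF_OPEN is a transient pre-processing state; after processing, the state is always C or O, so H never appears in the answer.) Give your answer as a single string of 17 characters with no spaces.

Answer: CCCOOCCCCCCCCCCCC

Derivation:
State after each event:
  event#1 t=0ms outcome=S: state=CLOSED
  event#2 t=4ms outcome=F: state=CLOSED
  event#3 t=5ms outcome=F: state=CLOSED
  event#4 t=6ms outcome=F: state=OPEN
  event#5 t=10ms outcome=S: state=OPEN
  event#6 t=11ms outcome=S: state=CLOSED
  event#7 t=13ms outcome=F: state=CLOSED
  event#8 t=15ms outcome=S: state=CLOSED
  event#9 t=16ms outcome=F: state=CLOSED
  event#10 t=19ms outcome=S: state=CLOSED
  event#11 t=21ms outcome=F: state=CLOSED
  event#12 t=22ms outcome=F: state=CLOSED
  event#13 t=24ms outcome=S: state=CLOSED
  event#14 t=28ms outcome=F: state=CLOSED
  event#15 t=31ms outcome=S: state=CLOSED
  event#16 t=33ms outcome=F: state=CLOSED
  event#17 t=34ms outcome=S: state=CLOSED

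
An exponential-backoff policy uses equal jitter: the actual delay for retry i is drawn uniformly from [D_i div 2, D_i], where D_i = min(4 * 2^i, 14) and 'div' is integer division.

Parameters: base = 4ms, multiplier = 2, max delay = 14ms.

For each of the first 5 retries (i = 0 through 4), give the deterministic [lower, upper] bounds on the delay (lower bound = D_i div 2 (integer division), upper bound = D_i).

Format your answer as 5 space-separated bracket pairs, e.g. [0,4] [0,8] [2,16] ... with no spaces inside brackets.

Answer: [2,4] [4,8] [7,14] [7,14] [7,14]

Derivation:
Computing bounds per retry:
  i=0: D_i=min(4*2^0,14)=4, bounds=[2,4]
  i=1: D_i=min(4*2^1,14)=8, bounds=[4,8]
  i=2: D_i=min(4*2^2,14)=14, bounds=[7,14]
  i=3: D_i=min(4*2^3,14)=14, bounds=[7,14]
  i=4: D_i=min(4*2^4,14)=14, bounds=[7,14]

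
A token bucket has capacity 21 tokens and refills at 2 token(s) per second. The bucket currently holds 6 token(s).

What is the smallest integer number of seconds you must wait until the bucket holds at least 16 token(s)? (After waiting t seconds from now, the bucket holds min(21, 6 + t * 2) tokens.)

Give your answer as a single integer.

Need 6 + t * 2 >= 16, so t >= 10/2.
Smallest integer t = ceil(10/2) = 5.

Answer: 5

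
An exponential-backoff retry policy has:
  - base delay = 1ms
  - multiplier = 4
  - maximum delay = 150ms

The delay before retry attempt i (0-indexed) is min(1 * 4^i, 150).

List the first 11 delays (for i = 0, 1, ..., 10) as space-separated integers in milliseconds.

Answer: 1 4 16 64 150 150 150 150 150 150 150

Derivation:
Computing each delay:
  i=0: min(1*4^0, 150) = 1
  i=1: min(1*4^1, 150) = 4
  i=2: min(1*4^2, 150) = 16
  i=3: min(1*4^3, 150) = 64
  i=4: min(1*4^4, 150) = 150
  i=5: min(1*4^5, 150) = 150
  i=6: min(1*4^6, 150) = 150
  i=7: min(1*4^7, 150) = 150
  i=8: min(1*4^8, 150) = 150
  i=9: min(1*4^9, 150) = 150
  i=10: min(1*4^10, 150) = 150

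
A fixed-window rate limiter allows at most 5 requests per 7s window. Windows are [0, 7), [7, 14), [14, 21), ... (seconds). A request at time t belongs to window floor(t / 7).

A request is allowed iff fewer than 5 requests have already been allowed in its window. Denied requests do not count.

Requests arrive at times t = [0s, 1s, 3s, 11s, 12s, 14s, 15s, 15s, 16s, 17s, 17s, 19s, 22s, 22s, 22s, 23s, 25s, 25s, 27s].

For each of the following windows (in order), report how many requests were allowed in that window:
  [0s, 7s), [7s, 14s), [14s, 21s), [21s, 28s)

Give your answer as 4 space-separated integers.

Answer: 3 2 5 5

Derivation:
Processing requests:
  req#1 t=0s (window 0): ALLOW
  req#2 t=1s (window 0): ALLOW
  req#3 t=3s (window 0): ALLOW
  req#4 t=11s (window 1): ALLOW
  req#5 t=12s (window 1): ALLOW
  req#6 t=14s (window 2): ALLOW
  req#7 t=15s (window 2): ALLOW
  req#8 t=15s (window 2): ALLOW
  req#9 t=16s (window 2): ALLOW
  req#10 t=17s (window 2): ALLOW
  req#11 t=17s (window 2): DENY
  req#12 t=19s (window 2): DENY
  req#13 t=22s (window 3): ALLOW
  req#14 t=22s (window 3): ALLOW
  req#15 t=22s (window 3): ALLOW
  req#16 t=23s (window 3): ALLOW
  req#17 t=25s (window 3): ALLOW
  req#18 t=25s (window 3): DENY
  req#19 t=27s (window 3): DENY

Allowed counts by window: 3 2 5 5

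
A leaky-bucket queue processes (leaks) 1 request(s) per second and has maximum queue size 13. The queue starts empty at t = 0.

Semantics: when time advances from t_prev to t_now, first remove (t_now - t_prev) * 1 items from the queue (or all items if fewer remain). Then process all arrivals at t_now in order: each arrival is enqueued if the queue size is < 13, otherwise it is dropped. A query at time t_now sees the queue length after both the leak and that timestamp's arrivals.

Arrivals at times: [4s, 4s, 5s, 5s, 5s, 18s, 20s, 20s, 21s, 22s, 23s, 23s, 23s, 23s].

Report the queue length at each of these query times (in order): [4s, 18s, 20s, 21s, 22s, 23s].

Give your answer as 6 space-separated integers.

Answer: 2 1 2 2 2 5

Derivation:
Queue lengths at query times:
  query t=4s: backlog = 2
  query t=18s: backlog = 1
  query t=20s: backlog = 2
  query t=21s: backlog = 2
  query t=22s: backlog = 2
  query t=23s: backlog = 5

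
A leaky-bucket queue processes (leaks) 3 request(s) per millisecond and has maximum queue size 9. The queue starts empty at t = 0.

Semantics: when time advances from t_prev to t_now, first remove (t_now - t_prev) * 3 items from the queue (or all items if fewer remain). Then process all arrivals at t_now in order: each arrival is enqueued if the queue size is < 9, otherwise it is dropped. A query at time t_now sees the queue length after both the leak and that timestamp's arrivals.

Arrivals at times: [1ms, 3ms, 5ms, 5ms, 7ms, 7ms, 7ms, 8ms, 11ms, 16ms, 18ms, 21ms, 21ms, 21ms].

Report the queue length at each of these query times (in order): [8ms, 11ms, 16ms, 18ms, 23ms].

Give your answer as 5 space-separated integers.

Queue lengths at query times:
  query t=8ms: backlog = 1
  query t=11ms: backlog = 1
  query t=16ms: backlog = 1
  query t=18ms: backlog = 1
  query t=23ms: backlog = 0

Answer: 1 1 1 1 0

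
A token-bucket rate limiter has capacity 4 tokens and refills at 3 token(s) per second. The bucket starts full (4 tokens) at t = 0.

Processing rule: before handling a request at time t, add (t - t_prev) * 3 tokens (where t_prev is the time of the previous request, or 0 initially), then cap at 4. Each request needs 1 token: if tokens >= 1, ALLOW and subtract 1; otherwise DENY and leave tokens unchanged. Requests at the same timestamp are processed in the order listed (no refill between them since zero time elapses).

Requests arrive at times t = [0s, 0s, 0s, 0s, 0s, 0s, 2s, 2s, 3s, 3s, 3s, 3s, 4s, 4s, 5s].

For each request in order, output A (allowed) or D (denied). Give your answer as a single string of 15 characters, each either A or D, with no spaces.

Simulating step by step:
  req#1 t=0s: ALLOW
  req#2 t=0s: ALLOW
  req#3 t=0s: ALLOW
  req#4 t=0s: ALLOW
  req#5 t=0s: DENY
  req#6 t=0s: DENY
  req#7 t=2s: ALLOW
  req#8 t=2s: ALLOW
  req#9 t=3s: ALLOW
  req#10 t=3s: ALLOW
  req#11 t=3s: ALLOW
  req#12 t=3s: ALLOW
  req#13 t=4s: ALLOW
  req#14 t=4s: ALLOW
  req#15 t=5s: ALLOW

Answer: AAAADDAAAAAAAAA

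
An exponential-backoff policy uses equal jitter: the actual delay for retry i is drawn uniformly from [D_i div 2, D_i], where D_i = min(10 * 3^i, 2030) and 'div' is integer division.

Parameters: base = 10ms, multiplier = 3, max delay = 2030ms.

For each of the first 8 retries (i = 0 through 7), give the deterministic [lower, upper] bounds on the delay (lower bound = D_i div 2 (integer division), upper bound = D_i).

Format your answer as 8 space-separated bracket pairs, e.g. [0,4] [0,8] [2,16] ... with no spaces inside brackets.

Computing bounds per retry:
  i=0: D_i=min(10*3^0,2030)=10, bounds=[5,10]
  i=1: D_i=min(10*3^1,2030)=30, bounds=[15,30]
  i=2: D_i=min(10*3^2,2030)=90, bounds=[45,90]
  i=3: D_i=min(10*3^3,2030)=270, bounds=[135,270]
  i=4: D_i=min(10*3^4,2030)=810, bounds=[405,810]
  i=5: D_i=min(10*3^5,2030)=2030, bounds=[1015,2030]
  i=6: D_i=min(10*3^6,2030)=2030, bounds=[1015,2030]
  i=7: D_i=min(10*3^7,2030)=2030, bounds=[1015,2030]

Answer: [5,10] [15,30] [45,90] [135,270] [405,810] [1015,2030] [1015,2030] [1015,2030]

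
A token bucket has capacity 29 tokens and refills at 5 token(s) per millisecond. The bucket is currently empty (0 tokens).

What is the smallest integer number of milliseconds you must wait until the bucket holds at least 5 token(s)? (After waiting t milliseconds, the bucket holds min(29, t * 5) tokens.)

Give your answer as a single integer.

Need t * 5 >= 5, so t >= 5/5.
Smallest integer t = ceil(5/5) = 1.

Answer: 1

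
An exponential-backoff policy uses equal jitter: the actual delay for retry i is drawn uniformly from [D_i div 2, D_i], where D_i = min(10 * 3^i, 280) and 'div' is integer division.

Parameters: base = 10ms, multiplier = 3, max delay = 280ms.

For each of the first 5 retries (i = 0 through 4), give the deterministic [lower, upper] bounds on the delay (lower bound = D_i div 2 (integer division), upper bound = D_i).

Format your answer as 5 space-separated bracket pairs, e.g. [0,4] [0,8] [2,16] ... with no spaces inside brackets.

Computing bounds per retry:
  i=0: D_i=min(10*3^0,280)=10, bounds=[5,10]
  i=1: D_i=min(10*3^1,280)=30, bounds=[15,30]
  i=2: D_i=min(10*3^2,280)=90, bounds=[45,90]
  i=3: D_i=min(10*3^3,280)=270, bounds=[135,270]
  i=4: D_i=min(10*3^4,280)=280, bounds=[140,280]

Answer: [5,10] [15,30] [45,90] [135,270] [140,280]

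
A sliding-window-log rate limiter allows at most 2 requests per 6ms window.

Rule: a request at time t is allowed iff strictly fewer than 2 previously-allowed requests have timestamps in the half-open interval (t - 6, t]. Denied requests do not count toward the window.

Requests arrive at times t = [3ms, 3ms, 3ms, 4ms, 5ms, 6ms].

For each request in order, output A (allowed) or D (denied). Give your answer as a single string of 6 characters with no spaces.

Tracking allowed requests in the window:
  req#1 t=3ms: ALLOW
  req#2 t=3ms: ALLOW
  req#3 t=3ms: DENY
  req#4 t=4ms: DENY
  req#5 t=5ms: DENY
  req#6 t=6ms: DENY

Answer: AADDDD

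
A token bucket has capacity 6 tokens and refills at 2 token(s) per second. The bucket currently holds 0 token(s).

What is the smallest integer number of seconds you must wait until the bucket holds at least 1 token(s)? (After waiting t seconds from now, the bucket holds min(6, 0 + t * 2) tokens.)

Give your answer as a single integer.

Answer: 1

Derivation:
Need 0 + t * 2 >= 1, so t >= 1/2.
Smallest integer t = ceil(1/2) = 1.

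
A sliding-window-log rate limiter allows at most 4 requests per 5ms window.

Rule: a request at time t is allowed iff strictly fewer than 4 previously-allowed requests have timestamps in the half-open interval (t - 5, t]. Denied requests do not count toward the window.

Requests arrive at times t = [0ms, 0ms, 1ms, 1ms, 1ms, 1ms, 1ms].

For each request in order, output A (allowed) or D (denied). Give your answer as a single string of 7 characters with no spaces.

Tracking allowed requests in the window:
  req#1 t=0ms: ALLOW
  req#2 t=0ms: ALLOW
  req#3 t=1ms: ALLOW
  req#4 t=1ms: ALLOW
  req#5 t=1ms: DENY
  req#6 t=1ms: DENY
  req#7 t=1ms: DENY

Answer: AAAADDD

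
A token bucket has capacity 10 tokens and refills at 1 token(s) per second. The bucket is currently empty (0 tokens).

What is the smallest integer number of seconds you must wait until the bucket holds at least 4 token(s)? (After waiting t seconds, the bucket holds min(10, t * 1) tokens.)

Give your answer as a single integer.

Answer: 4

Derivation:
Need t * 1 >= 4, so t >= 4/1.
Smallest integer t = ceil(4/1) = 4.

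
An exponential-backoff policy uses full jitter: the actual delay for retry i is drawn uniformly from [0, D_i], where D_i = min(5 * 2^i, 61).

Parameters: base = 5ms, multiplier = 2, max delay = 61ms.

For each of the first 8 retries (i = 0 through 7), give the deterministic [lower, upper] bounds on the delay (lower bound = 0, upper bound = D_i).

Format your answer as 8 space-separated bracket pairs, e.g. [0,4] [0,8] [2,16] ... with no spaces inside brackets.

Computing bounds per retry:
  i=0: D_i=min(5*2^0,61)=5, bounds=[0,5]
  i=1: D_i=min(5*2^1,61)=10, bounds=[0,10]
  i=2: D_i=min(5*2^2,61)=20, bounds=[0,20]
  i=3: D_i=min(5*2^3,61)=40, bounds=[0,40]
  i=4: D_i=min(5*2^4,61)=61, bounds=[0,61]
  i=5: D_i=min(5*2^5,61)=61, bounds=[0,61]
  i=6: D_i=min(5*2^6,61)=61, bounds=[0,61]
  i=7: D_i=min(5*2^7,61)=61, bounds=[0,61]

Answer: [0,5] [0,10] [0,20] [0,40] [0,61] [0,61] [0,61] [0,61]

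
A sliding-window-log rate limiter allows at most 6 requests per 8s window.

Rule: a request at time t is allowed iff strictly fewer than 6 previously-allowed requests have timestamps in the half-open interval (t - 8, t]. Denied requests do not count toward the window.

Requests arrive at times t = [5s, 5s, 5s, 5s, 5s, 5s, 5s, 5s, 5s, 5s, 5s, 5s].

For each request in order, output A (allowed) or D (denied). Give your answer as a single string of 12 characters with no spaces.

Tracking allowed requests in the window:
  req#1 t=5s: ALLOW
  req#2 t=5s: ALLOW
  req#3 t=5s: ALLOW
  req#4 t=5s: ALLOW
  req#5 t=5s: ALLOW
  req#6 t=5s: ALLOW
  req#7 t=5s: DENY
  req#8 t=5s: DENY
  req#9 t=5s: DENY
  req#10 t=5s: DENY
  req#11 t=5s: DENY
  req#12 t=5s: DENY

Answer: AAAAAADDDDDD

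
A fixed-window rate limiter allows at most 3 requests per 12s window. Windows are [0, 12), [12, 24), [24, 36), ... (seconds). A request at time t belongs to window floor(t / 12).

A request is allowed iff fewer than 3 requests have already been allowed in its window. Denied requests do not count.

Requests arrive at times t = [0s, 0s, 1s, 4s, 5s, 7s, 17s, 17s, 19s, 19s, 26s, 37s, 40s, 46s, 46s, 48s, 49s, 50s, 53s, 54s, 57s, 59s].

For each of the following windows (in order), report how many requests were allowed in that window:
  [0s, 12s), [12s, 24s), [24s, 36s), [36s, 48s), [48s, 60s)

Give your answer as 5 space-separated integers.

Processing requests:
  req#1 t=0s (window 0): ALLOW
  req#2 t=0s (window 0): ALLOW
  req#3 t=1s (window 0): ALLOW
  req#4 t=4s (window 0): DENY
  req#5 t=5s (window 0): DENY
  req#6 t=7s (window 0): DENY
  req#7 t=17s (window 1): ALLOW
  req#8 t=17s (window 1): ALLOW
  req#9 t=19s (window 1): ALLOW
  req#10 t=19s (window 1): DENY
  req#11 t=26s (window 2): ALLOW
  req#12 t=37s (window 3): ALLOW
  req#13 t=40s (window 3): ALLOW
  req#14 t=46s (window 3): ALLOW
  req#15 t=46s (window 3): DENY
  req#16 t=48s (window 4): ALLOW
  req#17 t=49s (window 4): ALLOW
  req#18 t=50s (window 4): ALLOW
  req#19 t=53s (window 4): DENY
  req#20 t=54s (window 4): DENY
  req#21 t=57s (window 4): DENY
  req#22 t=59s (window 4): DENY

Allowed counts by window: 3 3 1 3 3

Answer: 3 3 1 3 3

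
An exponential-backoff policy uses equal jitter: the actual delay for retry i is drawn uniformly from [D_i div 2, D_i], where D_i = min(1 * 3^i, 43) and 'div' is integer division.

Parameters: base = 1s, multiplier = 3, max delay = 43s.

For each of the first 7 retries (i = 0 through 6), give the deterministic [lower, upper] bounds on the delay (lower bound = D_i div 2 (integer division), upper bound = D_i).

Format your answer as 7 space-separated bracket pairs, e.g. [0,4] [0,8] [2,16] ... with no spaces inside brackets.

Answer: [0,1] [1,3] [4,9] [13,27] [21,43] [21,43] [21,43]

Derivation:
Computing bounds per retry:
  i=0: D_i=min(1*3^0,43)=1, bounds=[0,1]
  i=1: D_i=min(1*3^1,43)=3, bounds=[1,3]
  i=2: D_i=min(1*3^2,43)=9, bounds=[4,9]
  i=3: D_i=min(1*3^3,43)=27, bounds=[13,27]
  i=4: D_i=min(1*3^4,43)=43, bounds=[21,43]
  i=5: D_i=min(1*3^5,43)=43, bounds=[21,43]
  i=6: D_i=min(1*3^6,43)=43, bounds=[21,43]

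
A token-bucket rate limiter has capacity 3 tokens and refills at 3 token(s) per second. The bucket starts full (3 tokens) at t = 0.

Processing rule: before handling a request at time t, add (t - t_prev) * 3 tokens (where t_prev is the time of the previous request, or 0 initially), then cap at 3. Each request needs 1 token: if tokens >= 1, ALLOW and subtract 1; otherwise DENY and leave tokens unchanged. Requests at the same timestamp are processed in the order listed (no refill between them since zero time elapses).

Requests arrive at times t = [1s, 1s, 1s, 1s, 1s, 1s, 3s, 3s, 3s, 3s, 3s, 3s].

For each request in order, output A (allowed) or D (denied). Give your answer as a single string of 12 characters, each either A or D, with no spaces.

Simulating step by step:
  req#1 t=1s: ALLOW
  req#2 t=1s: ALLOW
  req#3 t=1s: ALLOW
  req#4 t=1s: DENY
  req#5 t=1s: DENY
  req#6 t=1s: DENY
  req#7 t=3s: ALLOW
  req#8 t=3s: ALLOW
  req#9 t=3s: ALLOW
  req#10 t=3s: DENY
  req#11 t=3s: DENY
  req#12 t=3s: DENY

Answer: AAADDDAAADDD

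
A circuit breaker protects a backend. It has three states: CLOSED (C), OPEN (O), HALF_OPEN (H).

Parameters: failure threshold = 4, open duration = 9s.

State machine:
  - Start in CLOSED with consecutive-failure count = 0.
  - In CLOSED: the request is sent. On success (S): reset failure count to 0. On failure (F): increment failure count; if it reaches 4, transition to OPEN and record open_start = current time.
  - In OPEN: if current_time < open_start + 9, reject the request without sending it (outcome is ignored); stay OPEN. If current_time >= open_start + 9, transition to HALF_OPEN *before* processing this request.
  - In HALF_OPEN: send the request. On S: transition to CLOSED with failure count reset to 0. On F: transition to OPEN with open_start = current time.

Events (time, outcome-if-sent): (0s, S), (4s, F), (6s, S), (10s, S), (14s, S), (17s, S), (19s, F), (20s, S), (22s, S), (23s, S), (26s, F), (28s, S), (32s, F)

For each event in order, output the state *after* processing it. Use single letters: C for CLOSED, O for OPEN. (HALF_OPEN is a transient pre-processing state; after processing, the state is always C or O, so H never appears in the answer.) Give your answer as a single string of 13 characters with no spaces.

Answer: CCCCCCCCCCCCC

Derivation:
State after each event:
  event#1 t=0s outcome=S: state=CLOSED
  event#2 t=4s outcome=F: state=CLOSED
  event#3 t=6s outcome=S: state=CLOSED
  event#4 t=10s outcome=S: state=CLOSED
  event#5 t=14s outcome=S: state=CLOSED
  event#6 t=17s outcome=S: state=CLOSED
  event#7 t=19s outcome=F: state=CLOSED
  event#8 t=20s outcome=S: state=CLOSED
  event#9 t=22s outcome=S: state=CLOSED
  event#10 t=23s outcome=S: state=CLOSED
  event#11 t=26s outcome=F: state=CLOSED
  event#12 t=28s outcome=S: state=CLOSED
  event#13 t=32s outcome=F: state=CLOSED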